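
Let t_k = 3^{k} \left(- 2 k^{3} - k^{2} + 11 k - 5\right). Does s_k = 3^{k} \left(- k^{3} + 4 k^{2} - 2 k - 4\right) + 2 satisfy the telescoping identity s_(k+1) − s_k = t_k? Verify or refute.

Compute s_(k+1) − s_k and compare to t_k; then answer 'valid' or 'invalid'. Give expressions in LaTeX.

s_(k+1) = 3**(k + 1)*(-2*k - (k + 1)**3 + 4*(k + 1)**2 - 6) + 2
s_(k+1) − s_k = 3**k*(-2*k**3 - k**2 + 11*k - 5)
(s_(k+1) − s_k) − t_k = 0

Valid: the claim telescopes to t_k.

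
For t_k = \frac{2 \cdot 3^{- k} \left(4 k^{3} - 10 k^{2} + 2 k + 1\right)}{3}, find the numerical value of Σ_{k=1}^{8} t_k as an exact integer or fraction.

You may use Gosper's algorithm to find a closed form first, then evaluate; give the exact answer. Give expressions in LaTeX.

Step 1: r(k) = (4*k**3 + 2*k**2 - 6*k - 3)/(3*(4*k**3 - 10*k**2 + 2*k + 1)).
Take A(k)=1/3, B(k)=1, C(k)=k**3 - 5*k**2/2 + k/2 + 1/4.
Key eq: (1/3)·f(k+1) = (1)·f(k) + (k**3 - 5*k**2/2 + k/2 + 1/4).
d = 3 from the (0,0,3) case.
Coefficient equations give f(k) = -3*(4*k**3 - 4*k**2 + 4*k + 3)/8.
Get s_k = R·t_k = (-4*k**3 + 4*k**2 - 4*k - 3)/3**k with R(k) = B(k−1)f(k)/C(k) = -3*(4*k**3 - 4*k**2 + 4*k + 3)/(2*(2*k - 1)*(2*k**2 - 4*k - 1)).
Δs = 2*(4*k**3 - 10*k**2 + 2*k + 1)/(3*3**k), as required.
Sum = s_(9) − s_(1); s_(9) = -877/6561, s_(1) = -7/3 ⇒ 14432/6561.

Σ = 14432/6561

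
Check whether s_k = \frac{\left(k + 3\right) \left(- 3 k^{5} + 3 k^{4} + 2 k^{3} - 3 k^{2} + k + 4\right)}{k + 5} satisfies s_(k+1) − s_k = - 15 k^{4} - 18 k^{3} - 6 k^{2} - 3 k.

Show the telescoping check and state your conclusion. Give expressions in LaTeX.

s_(k+1) = (-3*k**6 - 24*k**5 - 64*k**4 - 73*k**3 - 38*k**2 - 4*k + 16)/(k + 6)
s_(k+1) − s_k = (-15*k**6 - 159*k**5 - 462*k**4 - 413*k**3 - 153*k**2 - 58*k + 8)/(k**2 + 11*k + 30)
(s_(k+1) − s_k) − t_k = 4*(6*k**5 + 48*k**4 + 49*k**3 + 15*k**2 + 8*k + 2)/(k**2 + 11*k + 30)

Invalid: residual \frac{4 \left(6 k^{5} + 48 k^{4} + 49 k^{3} + 15 k^{2} + 8 k + 2\right)}{k^{2} + 11 k + 30} ≠ 0.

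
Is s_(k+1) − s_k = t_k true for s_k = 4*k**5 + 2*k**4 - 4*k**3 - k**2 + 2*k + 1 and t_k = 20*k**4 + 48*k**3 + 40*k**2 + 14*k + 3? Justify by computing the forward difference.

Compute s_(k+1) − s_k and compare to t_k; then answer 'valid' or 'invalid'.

s_(k+1) = 4*k**5 + 22*k**4 + 44*k**3 + 39*k**2 + 16*k + 4
s_(k+1) − s_k = 20*k**4 + 48*k**3 + 40*k**2 + 14*k + 3
(s_(k+1) − s_k) − t_k = 0

valid (s_(k+1) − s_k reduces to t_k)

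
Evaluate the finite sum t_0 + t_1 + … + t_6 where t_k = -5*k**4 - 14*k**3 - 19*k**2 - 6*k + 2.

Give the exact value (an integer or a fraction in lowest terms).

r(k) = (5*k**4 + 34*k**3 + 91*k**2 + 106*k + 42)/(5*k**4 + 14*k**3 + 19*k**2 + 6*k - 2) after simplifying.
Gosper form: A/B · C(k+1)/C(k) with A=1, B=1, C=k**4 + 14*k**3/5 + 19*k**2/5 + 6*k/5 - 2/5.
Set up (1)·f(k+1) − (1)·f(k) − (k**4 + 14*k**3/5 + 19*k**2/5 + 6*k/5 - 2/5) = 0.
d = 5 from the (0,0,4) case.
Solving with deg f ≤ 5: f(k) = k*(k**4 + k**3 + k**2 - 3*k - 2)/5.
Get s_k = R·t_k = k*(-k**4 - k**3 - k**2 + 3*k + 2) with R(k) = B(k−1)f(k)/C(k) = k*(k**4 + k**3 + k**2 - 3*k - 2)/(5*k**4 + 14*k**3 + 19*k**2 + 6*k - 2).
Check: Δs_k = -5*k**4 - 14*k**3 - 19*k**2 - 6*k + 2. ✓
Telescoping: Σ = s_(7) − s_(0) = -19390 − (0) = -19390.

Σ = -19390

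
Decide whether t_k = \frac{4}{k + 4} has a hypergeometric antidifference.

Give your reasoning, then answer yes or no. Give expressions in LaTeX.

No — the linear system for f has no solution.

Step 1: r(k) = (k + 4)/(k + 5).
Normal form (A,B,C) = (k + 4, k + 5, 1).
Solve (k + 4)·f(k+1) − (k + 4)·f(k) = 1.
Bound: deg f ≤ 0.
f = c0 ⇒ A·f(k+1) − B(k−1)·f(k) − C = -1. The system {-1 = 0} is inconsistent; no antidifference.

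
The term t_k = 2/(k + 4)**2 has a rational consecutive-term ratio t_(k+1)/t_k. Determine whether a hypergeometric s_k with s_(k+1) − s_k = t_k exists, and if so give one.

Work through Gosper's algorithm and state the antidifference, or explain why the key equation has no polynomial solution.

no hypergeometric antidifference exists

Step 1: r(k) = (k + 4)**2/(k + 5)**2.
So A=k**2 + 8*k + 16 and B=k**2 + 10*k + 25, with C=1.
Need (k**2 + 8*k + 16)·f(k+1) − (k**2 + 8*k + 16)·f(k) = 1.
d = 0 from the (2,2,0) case.
Write f(k) = c0. Then LHS − RHS = -1, requiring -1 = 0: contradictory. No certificate.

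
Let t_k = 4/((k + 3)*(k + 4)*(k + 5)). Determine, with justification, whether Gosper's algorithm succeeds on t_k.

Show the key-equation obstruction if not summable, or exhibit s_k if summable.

Yes. s_k = k*(k + 7)/(6*(k + 3)*(k + 4)).

Compute t_(k+1)/t_k: get (k + 3)/(k + 6).
Take A(k)=k + 3, B(k)=k + 6, C(k)=1.
Solve (k + 3)·f(k+1) − (k + 5)·f(k) = 1.
d = 2 from the (1,1,0) case.
Solve for f: f(k) = k*(k + 7)/24 (degree 2 ≤ 2).
Certificate R = B(k−1)f/C = k*(k + 5)*(k + 7)/24 gives s_k = k*(k + 7)/(6*(k + 3)*(k + 4)).
s_(k+1) − s_k = 4/(k**3 + 12*k**2 + 47*k + 60) = t_k.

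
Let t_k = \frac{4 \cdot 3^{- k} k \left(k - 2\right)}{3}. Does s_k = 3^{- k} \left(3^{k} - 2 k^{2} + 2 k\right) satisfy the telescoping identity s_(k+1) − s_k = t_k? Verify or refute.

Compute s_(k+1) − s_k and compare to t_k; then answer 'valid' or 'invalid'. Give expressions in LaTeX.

s_(k+1) = (3*3**k - 2*k**2 - 2*k)/(3*3**k)
s_(k+1) − s_k = 4*k*(k - 2)/(3*3**k)
(s_(k+1) − s_k) − t_k = 0

Valid — Δs_k = t_k.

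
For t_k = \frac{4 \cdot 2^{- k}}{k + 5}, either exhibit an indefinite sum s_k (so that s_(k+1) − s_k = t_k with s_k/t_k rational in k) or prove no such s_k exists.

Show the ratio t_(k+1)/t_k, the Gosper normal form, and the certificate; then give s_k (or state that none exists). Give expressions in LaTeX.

none — t_k is not Gosper-summable

Compute t_(k+1)/t_k: get (k + 5)/(2*(k + 6)).
Factor: A=k/2 + 5/2; B=k + 6; C=1.
f must satisfy (k/2 + 5/2)·f(k+1) − (k + 5)·f(k) = 1.
Degrees (1,1,0) ⇒ d ≤ -1.
deg f ≤ -1 is impossible — no certificate.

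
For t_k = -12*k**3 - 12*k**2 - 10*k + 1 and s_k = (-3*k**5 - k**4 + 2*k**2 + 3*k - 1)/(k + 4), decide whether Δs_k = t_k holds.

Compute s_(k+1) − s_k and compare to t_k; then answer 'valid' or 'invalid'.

Invalid: residual 3*(9*k**4 + 62*k**3 + 56*k**2 + 43*k - 5)/(k**2 + 9*k + 20) ≠ 0.

s_(k+1) = (3*k - 3*(k + 1)**5 - (k + 1)**4 + 2*(k + 1)**2 + 2)/(k + 5)
s_(k+1) − s_k = (-12*k**5 - 93*k**4 - 172*k**3 - 161*k**2 - 62*k + 5)/(k**2 + 9*k + 20)
(s_(k+1) − s_k) − t_k = 3*(9*k**4 + 62*k**3 + 56*k**2 + 43*k - 5)/(k**2 + 9*k + 20)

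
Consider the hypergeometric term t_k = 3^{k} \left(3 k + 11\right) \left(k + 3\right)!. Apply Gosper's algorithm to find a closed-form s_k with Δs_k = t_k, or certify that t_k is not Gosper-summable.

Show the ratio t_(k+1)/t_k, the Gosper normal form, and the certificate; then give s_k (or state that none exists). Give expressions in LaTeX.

s_k = 3^{k} \left(k + 3\right)!

r(k) = 3*(k + 4)*(3*k + 14)/(3*k + 11) after simplifying.
Gosper form: A/B · C(k+1)/C(k) with A=3*k + 12, B=1, C=k + 11/3.
Solve (3*k + 12)·f(k+1) − (1)·f(k) = k + 11/3.
Degrees (1,0,1) ⇒ d ≤ 0.
A polynomial solution: f(k) = 1/3.
Then R = B(k−1)f/C = 1/(3*k + 11), so s_k = R(k)·t_k = 3**k*factorial(k + 3).
Δs = 3**k*(3*k + 11)*factorial(k + 3), as required.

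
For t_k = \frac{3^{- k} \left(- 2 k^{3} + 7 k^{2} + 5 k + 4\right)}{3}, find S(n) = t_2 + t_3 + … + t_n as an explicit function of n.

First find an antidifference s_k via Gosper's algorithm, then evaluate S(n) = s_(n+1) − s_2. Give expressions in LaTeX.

S(n) = 3^{- n - 2} \left(10 \cdot 3^{n} + 3 n^{3} + 3 n^{2} - 12 n - 24\right)

r(k) = (2*k**3 - k**2 - 13*k - 14)/(3*(2*k**3 - 7*k**2 - 5*k - 4)) after simplifying.
Normal form (A,B,C) = (1/3, 1, k**3 - 7*k**2/2 - 5*k/2 - 2).
Set up (1/3)·f(k+1) − (1)·f(k) − (k**3 - 7*k**2/2 - 5*k/2 - 2) = 0.
deg f ≤ 3 (via 0,0,3).
A polynomial solution: f(k) = -3*(k**3 - 2*k**2 - 3*k - 4)/2.
Then R = B(k−1)f/C = -3*(k**3 - 2*k**2 - 3*k - 4)/(2*k**3 - 7*k**2 - 5*k - 4), so s_k = R(k)·t_k = (k**3 - 2*k**2 - 3*k - 4)/3**k.
Check: Δs_k = (-2*k**3 + 7*k**2 + 5*k + 4)/(3*3**k). ✓
Σ_(k=2)^n t_k = s_(n+1) − s_(2) = (3**(-n - 1)*(n**3 + n**2 - 4*n - 8)) − (-10/9), i.e. 3**(-n - 2)*(10*3**n + 3*n**3 + 3*n**2 - 12*n - 24).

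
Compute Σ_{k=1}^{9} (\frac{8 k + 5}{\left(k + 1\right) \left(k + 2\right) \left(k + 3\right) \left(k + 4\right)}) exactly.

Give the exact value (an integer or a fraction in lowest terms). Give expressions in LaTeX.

Σ = 305/1144

Compute t_(k+1)/t_k: get (k + 1)*(8*k + 13)/((k + 5)*(8*k + 5)).
Factor: A=k + 1; B=k + 5; C=k + 5/8.
Solve (k + 1)·f(k+1) − (k + 4)·f(k) = k + 5/8.
From deg A=1, deg B=1, deg C=1: d=3.
Match coefficients ⇒ f(k) = k*(k**2 + 6*k + 3)/16.
So s_k = (B(k−1)f/C)·t_k = (k*(k + 4)*(k**2 + 6*k + 3)/(2*(8*k + 5)))·t_k = k*(k**2 + 6*k + 3)/(2*(k + 1)*(k + 2)*(k + 3)).
Verify: (8*k + 5)/(k**4 + 10*k**3 + 35*k**2 + 50*k + 24) matches t_k.
Telescoping: Σ = s_(10) − s_(1) = 815/1716 − (5/24) = 305/1144.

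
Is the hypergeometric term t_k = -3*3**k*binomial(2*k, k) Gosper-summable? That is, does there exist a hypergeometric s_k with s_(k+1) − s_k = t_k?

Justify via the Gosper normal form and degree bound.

r(k) = 6*(2*k + 1)/(k + 1) after simplifying.
Take A(k)=12*k + 6, B(k)=k + 1, C(k)=1.
Solve (12*k + 6)·f(k+1) − (k)·f(k) = 1.
From deg A=1, deg B=1, deg C=0: d=-1.
deg f ≤ -1 is impossible — no certificate.

No — t_k has no hypergeometric antidifference.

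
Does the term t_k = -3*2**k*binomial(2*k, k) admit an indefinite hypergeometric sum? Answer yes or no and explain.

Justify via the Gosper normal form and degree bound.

No — key equation has no polynomial f.

r(k) = 4*(2*k + 1)/(k + 1) after simplifying.
Factor: A=8*k + 4; B=k + 1; C=1.
Need (8*k + 4)·f(k+1) − (k)·f(k) = 1.
From deg A=1, deg B=1, deg C=0: d=-1.
Negative degree bound (-1): no f exists, t_k not Gosper-summable.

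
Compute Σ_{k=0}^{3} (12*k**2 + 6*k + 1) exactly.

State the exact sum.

Σ = 208

Compute t_(k+1)/t_k: get (12*k**2 + 30*k + 19)/(12*k**2 + 6*k + 1).
Take A(k)=1, B(k)=1, C(k)=k**2 + k/2 + 1/12.
Set up (1)·f(k+1) − (1)·f(k) − (k**2 + k/2 + 1/12) = 0.
Degrees (0,0,2) ⇒ d ≤ 3.
Coefficient equations give f(k) = k**2*(4*k - 3)/12.
Certificate R = B(k−1)f/C = k**2*(4*k - 3)/(12*k**2 + 6*k + 1) gives s_k = k**2*(4*k - 3).
Check: Δs_k = 12*k**2 + 6*k + 1. ✓
Evaluate s at k=4 and k=0: 208 and 0; difference 208.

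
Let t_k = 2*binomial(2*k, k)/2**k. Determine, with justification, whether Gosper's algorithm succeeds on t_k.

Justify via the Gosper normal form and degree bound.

No — t_k has no hypergeometric antidifference.

Step 1: r(k) = (2*k + 1)/(k + 1).
Gosper form: A/B · C(k+1)/C(k) with A=2*k + 1, B=k + 1, C=1.
Solve (2*k + 1)·f(k+1) − (k)·f(k) = 1.
Bound: deg f ≤ -1.
d = -1 < 0 ⇒ no nonzero polynomial f; not summable.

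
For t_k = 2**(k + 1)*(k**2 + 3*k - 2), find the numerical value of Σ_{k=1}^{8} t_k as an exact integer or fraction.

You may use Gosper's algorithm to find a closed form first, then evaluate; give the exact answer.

Σ = 71688

t_(k+1)/t_k = 2*(k**2 + 5*k + 2)/(k**2 + 3*k - 2).
Gosper form: A/B · C(k+1)/C(k) with A=2, B=1, C=k**2 + 3*k - 2.
f must satisfy (2)·f(k+1) − (1)·f(k) = k**2 + 3*k - 2.
Bound: deg f ≤ 2.
A polynomial solution: f(k) = (k - 2)*(k + 1).
R(k) = B(k−1)·f(k)/C(k) = (k - 2)*(k + 1)/(k**2 + 3*k - 2); s_k = R·t_k = 2**(k + 1)*(k**2 - k - 2).
Verify: 2**(k + 1)*(k**2 + 3*k - 2) matches t_k.
Telescoping: Σ = s_(9) − s_(1) = 71680 − (-8) = 71688.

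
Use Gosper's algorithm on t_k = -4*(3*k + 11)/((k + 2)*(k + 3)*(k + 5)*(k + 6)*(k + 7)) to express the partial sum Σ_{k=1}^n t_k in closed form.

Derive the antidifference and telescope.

t_(k+1)/t_k = (k + 2)*(k + 5)*(3*k + 14)/((k + 4)*(k + 8)*(3*k + 11)).
Factor: A=k + 2; B=k + 8; C=k**2 + 23*k/3 + 44/3.
Set up (k + 2)·f(k+1) − (k + 7)·f(k) − (k**2 + 23*k/3 + 44/3) = 0.
Degrees (1,1,2) ⇒ d ≤ 5.
Match coefficients ⇒ f(k) = k*(k + 3)*(k + 4)*(k**2 + 13*k + 52)/180.
Then R = B(k−1)f/C = k*(k + 3)*(k + 7)*(k**2 + 13*k + 52)/(60*(3*k + 11)), so s_k = R(k)·t_k = k*(-k**2 - 13*k - 52)/(15*(k**3 + 13*k**2 + 52*k + 60)).
s_(k+1) − s_k = 4*(-3*k - 11)/(k**5 + 23*k**4 + 203*k**3 + 853*k**2 + 1692*k + 1260) = t_k.
Telescope: S(n) = s_(n+1) − s_(1) = (-n**3 - 16*n**2 - 81*n - 66)/(15*(n**3 + 16*n**2 + 81*n + 126)) − (-11/315) = 2*n*(-n**2 - 16*n - 81)/(63*(n**3 + 16*n**2 + 81*n + 126)).

S(n) = 2*n*(-n**2 - 16*n - 81)/(63*(n**3 + 16*n**2 + 81*n + 126))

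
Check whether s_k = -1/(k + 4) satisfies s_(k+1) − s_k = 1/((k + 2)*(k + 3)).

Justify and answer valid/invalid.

s_(k+1) = -1/(k + 5)
s_(k+1) − s_k = 1/((k + 4)*(k + 5))
(s_(k+1) − s_k) − t_k = 2*(-2*k - 7)/(k**4 + 14*k**3 + 71*k**2 + 154*k + 120)

Invalid: residual 2*(-2*k - 7)/(k**4 + 14*k**3 + 71*k**2 + 154*k + 120) ≠ 0.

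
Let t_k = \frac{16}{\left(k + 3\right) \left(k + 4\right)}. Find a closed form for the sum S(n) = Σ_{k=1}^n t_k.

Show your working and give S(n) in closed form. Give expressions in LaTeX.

Compute t_(k+1)/t_k: get (k + 3)/(k + 5).
A = k + 3, B = k + 5, C = 1.
Set up (k + 3)·f(k+1) − (k + 4)·f(k) − (1) = 0.
From deg A=1, deg B=1, deg C=0: d=1.
Coefficient equations give f(k) = k/3.
R(k) = B(k−1)·f(k)/C(k) = k*(k + 4)/3; s_k = R·t_k = 16*k/(3*(k + 3)).
Δs = 16/(k**2 + 7*k + 12), as required.
Evaluate: s_(n+1) = 16*(n + 1)/(3*(n + 4)); subtract s_(1) = 4/3 ⇒ S(n) = 4*n/(n + 4).

S(n) = \frac{4 n}{n + 4}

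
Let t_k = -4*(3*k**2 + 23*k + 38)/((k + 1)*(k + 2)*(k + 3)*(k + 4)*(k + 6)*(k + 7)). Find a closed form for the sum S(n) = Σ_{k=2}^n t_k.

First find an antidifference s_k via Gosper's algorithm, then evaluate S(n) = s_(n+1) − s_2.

S(n) = (-n**3 - 13*n**2 - 50*n + 64)/(30*(n**3 + 13*n**2 + 50*n + 56))

t_(k+1)/t_k = (k + 1)*(k + 6)*(23*k + 3*(k + 1)**2 + 61)/((k + 5)*(k + 8)*(3*k**2 + 23*k + 38)).
Normal form (A,B,C) = (k + 1, k + 8, k**3 + 38*k**2/3 + 51*k + 190/3).
Set up (k + 1)·f(k+1) − (k + 7)·f(k) − (k**3 + 38*k**2/3 + 51*k + 190/3) = 0.
d = 6 from the (1,1,3) case.
Match coefficients ⇒ f(k) = k*(k + 2)*(k + 4)*(k + 5)*(k**2 + 10*k + 27)/54.
So s_k = (B(k−1)f/C)·t_k = (k*(k + 2)*(k + 4)*(k + 7)*(k**2 + 10*k + 27)/(18*(3*k**2 + 23*k + 38)))·t_k = 2*k*(-k**2 - 10*k - 27)/(9*(k**3 + 10*k**2 + 27*k + 18)).
Check: Δs_k = 4*(-3*k**2 - 23*k - 38)/(k**6 + 23*k**5 + 207*k**4 + 925*k**3 + 2144*k**2 + 2412*k + 1008). ✓
Σ_(k=2)^n t_k = s_(n+1) − s_(2) = (2*(-n**3 - 13*n**2 - 50*n - 38)/(9*(n**3 + 13*n**2 + 50*n + 56))) − (-17/90), i.e. (-n**3 - 13*n**2 - 50*n + 64)/(30*(n**3 + 13*n**2 + 50*n + 56)).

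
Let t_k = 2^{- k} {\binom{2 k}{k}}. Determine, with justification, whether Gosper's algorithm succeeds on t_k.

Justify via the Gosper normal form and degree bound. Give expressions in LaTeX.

No — t_k has no hypergeometric antidifference.

Ratio r(k) = (2*k + 1)/(k + 1).
So A=2*k + 1 and B=k + 1, with C=1.
f must satisfy (2*k + 1)·f(k+1) − (k)·f(k) = 1.
From deg A=1, deg B=1, deg C=0: d=-1.
d = -1 < 0 ⇒ no nonzero polynomial f; not summable.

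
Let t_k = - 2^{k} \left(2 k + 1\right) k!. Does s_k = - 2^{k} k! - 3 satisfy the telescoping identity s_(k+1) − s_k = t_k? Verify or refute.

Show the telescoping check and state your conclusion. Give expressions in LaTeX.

s_(k+1) = -2**(k + 1)*factorial(k + 1) - 3
s_(k+1) − s_k = -2**k*(2*k + 1)*factorial(k)
(s_(k+1) − s_k) − t_k = 0

Valid: the claim telescopes to t_k.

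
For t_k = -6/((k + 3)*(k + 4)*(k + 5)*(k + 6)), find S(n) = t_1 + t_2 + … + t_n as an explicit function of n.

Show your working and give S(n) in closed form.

Compute t_(k+1)/t_k: get (k + 3)/(k + 7).
So A=k + 3 and B=k + 7, with C=1.
f must satisfy (k + 3)·f(k+1) − (k + 6)·f(k) = 1.
deg f ≤ 3 (via 1,1,0).
Solving with deg f ≤ 3: f(k) = k*(k**2 + 12*k + 47)/180.
Get s_k = R·t_k = k*(-k**2 - 12*k - 47)/(30*(k + 3)*(k + 4)*(k + 5)) with R(k) = B(k−1)f(k)/C(k) = k*(k + 6)*(k**2 + 12*k + 47)/180.
Verify: -6/(k**4 + 18*k**3 + 119*k**2 + 342*k + 360) matches t_k.
Telescope: S(n) = s_(n+1) − s_(1) = (-n**3 - 15*n**2 - 74*n - 60)/(30*(n**3 + 15*n**2 + 74*n + 120)) − (-1/60) = n*(-n**2 - 15*n - 74)/(60*(n**3 + 15*n**2 + 74*n + 120)).

S(n) = n*(-n**2 - 15*n - 74)/(60*(n**3 + 15*n**2 + 74*n + 120))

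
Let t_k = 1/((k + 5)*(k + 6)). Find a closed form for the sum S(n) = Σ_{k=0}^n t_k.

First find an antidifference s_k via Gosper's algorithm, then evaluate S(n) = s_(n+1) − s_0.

S(n) = (n + 1)/(5*(n + 6))

Compute t_(k+1)/t_k: get (k + 5)/(k + 7).
Factor: A=k + 5; B=k + 7; C=1.
Need (k + 5)·f(k+1) − (k + 6)·f(k) = 1.
Bound: deg f ≤ 1.
A polynomial solution: f(k) = k/5.
So s_k = (B(k−1)f/C)·t_k = (k*(k + 6)/5)·t_k = k/(5*(k + 5)).
s_(k+1) − s_k = 1/(k**2 + 11*k + 30) = t_k.
s_(n+1) = (n + 1)/(5*(n + 6)) and s_(0) = 0, so S(n) = (n + 1)/(5*(n + 6)).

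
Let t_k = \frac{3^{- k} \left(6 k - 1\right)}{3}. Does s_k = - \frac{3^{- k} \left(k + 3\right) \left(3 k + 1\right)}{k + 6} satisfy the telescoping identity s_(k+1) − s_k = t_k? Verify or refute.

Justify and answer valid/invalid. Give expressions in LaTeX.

Invalid: residual \frac{3^{- k} \left(- 6 k^{2} - 44 k + 3\right)}{k^{2} + 13 k + 42} ≠ 0.

s_(k+1) = -(k + 4)*(3*k + 4)/(3*3**k*(k + 7))
s_(k+1) − s_k = (6*k**3 + 59*k**2 + 107*k - 33)/(3*3**k*(k**2 + 13*k + 42))
(s_(k+1) − s_k) − t_k = (-6*k**2 - 44*k + 3)/(3**k*(k**2 + 13*k + 42))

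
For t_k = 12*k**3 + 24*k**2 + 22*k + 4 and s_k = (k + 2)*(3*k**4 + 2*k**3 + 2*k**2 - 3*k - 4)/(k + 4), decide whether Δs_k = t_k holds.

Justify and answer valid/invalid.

s_(k+1) = k*(3*k**4 + 23*k**3 + 68*k**2 + 97*k + 57)/(k + 5)
s_(k+1) − s_k = 2*(6*k**5 + 57*k**4 + 169*k**3 + 225*k**2 + 143*k + 20)/(k**2 + 9*k + 20)
(s_(k+1) − s_k) − t_k = 2*(-9*k**4 - 70*k**3 - 116*k**2 - 95*k - 20)/(k**2 + 9*k + 20)

Invalid: residual 2*(-9*k**4 - 70*k**3 - 116*k**2 - 95*k - 20)/(k**2 + 9*k + 20) ≠ 0.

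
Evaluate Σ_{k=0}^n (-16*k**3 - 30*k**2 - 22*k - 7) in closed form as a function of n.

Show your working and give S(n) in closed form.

S(n) = -4*n**4 - 18*n**3 - 30*n**2 - 23*n - 7

Ratio r(k) = (16*k**3 + 78*k**2 + 130*k + 75)/(16*k**3 + 30*k**2 + 22*k + 7).
So A=1 and B=1, with C=k**3 + 15*k**2/8 + 11*k/8 + 7/16.
Key eq: (1)·f(k+1) = (1)·f(k) + (k**3 + 15*k**2/8 + 11*k/8 + 7/16).
d = 4 from the (0,0,3) case.
Coefficient equations give f(k) = k*(4*k**3 + 2*k**2 + 1)/16.
Then R = B(k−1)f/C = k*(4*k**3 + 2*k**2 + 1)/((8*k + 7)*(2*k**2 + 2*k + 1)), so s_k = R(k)·t_k = -4*k**4 - 2*k**3 - k.
s_(k+1) − s_k = -16*k**3 - 30*k**2 - 22*k - 7 = t_k.
Telescope: S(n) = s_(n+1) − s_(0) = -4*n**4 - 18*n**3 - 30*n**2 - 23*n - 7 − (0) = -4*n**4 - 18*n**3 - 30*n**2 - 23*n - 7.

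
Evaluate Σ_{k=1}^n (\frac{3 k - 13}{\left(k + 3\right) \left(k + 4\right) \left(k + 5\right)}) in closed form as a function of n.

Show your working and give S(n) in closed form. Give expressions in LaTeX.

Ratio r(k) = (k + 3)*(3*k - 10)/((k + 6)*(3*k - 13)).
So A=k + 3 and B=k + 6, with C=k - 13/3.
Set up (k + 3)·f(k+1) − (k + 5)·f(k) − (k - 13/3) = 0.
Bound: deg f ≤ 2.
Match coefficients ⇒ f(k) = -k*(k + 25)/18.
So s_k = (B(k−1)f/C)·t_k = (-k*(k + 5)*(k + 25)/(6*(3*k - 13)))·t_k = k*(-k - 25)/(6*(k + 3)*(k + 4)).
s_(k+1) − s_k = (3*k - 13)/(k**3 + 12*k**2 + 47*k + 60) = t_k.
Evaluate: s_(n+1) = (-n**2 - 27*n - 26)/(6*(n**2 + 9*n + 20)); subtract s_(1) = -13/60 ⇒ S(n) = n*(n - 51)/(20*(n**2 + 9*n + 20)).

S(n) = \frac{n \left(n - 51\right)}{20 \left(n^{2} + 9 n + 20\right)}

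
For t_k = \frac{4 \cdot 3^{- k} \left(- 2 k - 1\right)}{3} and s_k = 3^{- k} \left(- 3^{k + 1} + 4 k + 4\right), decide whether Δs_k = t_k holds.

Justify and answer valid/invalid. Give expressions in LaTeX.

s_(k+1) = (-9*3**k + 4*k + 8)/(3*3**k)
s_(k+1) − s_k = 4*(-2*k - 1)/(3*3**k)
(s_(k+1) − s_k) − t_k = 0

Valid: the claim telescopes to t_k.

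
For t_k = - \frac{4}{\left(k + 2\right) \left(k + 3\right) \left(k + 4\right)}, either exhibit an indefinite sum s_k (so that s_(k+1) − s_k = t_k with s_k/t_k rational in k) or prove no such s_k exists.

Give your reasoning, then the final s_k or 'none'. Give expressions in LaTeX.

s_k = \frac{k \left(- k - 5\right)}{3 \left(k + 2\right) \left(k + 3\right)}

The ratio is (k + 2)/(k + 5).
Normal form (A,B,C) = (k + 2, k + 5, 1).
Key eq: (k + 2)·f(k+1) = (k + 4)·f(k) + (1).
d = 2 from the (1,1,0) case.
Coefficient equations give f(k) = k*(k + 5)/12.
Certificate R = B(k−1)f/C = k*(k + 4)*(k + 5)/12 gives s_k = k*(-k - 5)/(3*(k + 2)*(k + 3)).
Check: Δs_k = -4/(k**3 + 9*k**2 + 26*k + 24). ✓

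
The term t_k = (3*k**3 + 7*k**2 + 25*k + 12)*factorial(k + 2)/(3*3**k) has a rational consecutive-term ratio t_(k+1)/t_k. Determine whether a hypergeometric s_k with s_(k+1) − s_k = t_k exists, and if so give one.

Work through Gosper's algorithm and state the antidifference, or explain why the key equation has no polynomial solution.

s_k = (3*k**2 + k + 3)*factorial(k + 2)/3**k

Step 1: r(k) = (3*k**4 + 25*k**3 + 96*k**2 + 191*k + 141)/(3*(3*k**3 + 7*k**2 + 25*k + 12)).
Gosper form: A/B · C(k+1)/C(k) with A=k/3 + 1, B=1, C=k**3 + 7*k**2/3 + 25*k/3 + 4.
Need (k/3 + 1)·f(k+1) − (1)·f(k) = k**3 + 7*k**2/3 + 25*k/3 + 4.
deg f ≤ 2 (via 1,0,3).
Match coefficients ⇒ f(k) = 3*k**2 + k + 3.
R(k) = B(k−1)·f(k)/C(k) = 3*(3*k**2 + k + 3)/(3*k**3 + 7*k**2 + 25*k + 12); s_k = R·t_k = (3*k**2 + k + 3)*factorial(k + 2)/3**k.
s_(k+1) − s_k = (3*k**3 + 7*k**2 + 25*k + 12)*factorial(k + 2)/(3*3**k) = t_k.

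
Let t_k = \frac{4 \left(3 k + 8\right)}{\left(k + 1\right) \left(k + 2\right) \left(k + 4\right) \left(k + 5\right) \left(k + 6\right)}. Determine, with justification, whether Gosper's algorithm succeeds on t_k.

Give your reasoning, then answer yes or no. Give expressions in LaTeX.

Yes. s_k = \frac{k \left(k^{2} + 10 k + 29\right)}{5 \left(k^{3} + 10 k^{2} + 29 k + 20\right)}.

Compute t_(k+1)/t_k: get (k + 1)*(k + 4)*(3*k + 11)/((k + 3)*(k + 7)*(3*k + 8)).
Factor: A=k + 1; B=k + 7; C=k**2 + 17*k/3 + 8.
Key eq: (k + 1)·f(k+1) = (k + 6)·f(k) + (k**2 + 17*k/3 + 8).
From deg A=1, deg B=1, deg C=2: d=5.
A polynomial solution: f(k) = k*(k + 2)*(k + 3)*(k**2 + 10*k + 29)/60.
Certificate R = B(k−1)f/C = k*(k + 2)*(k + 6)*(k**2 + 10*k + 29)/(20*(3*k + 8)) gives s_k = k*(k**2 + 10*k + 29)/(5*(k**3 + 10*k**2 + 29*k + 20)).
Δs = 4*(3*k + 8)/(k**5 + 18*k**4 + 121*k**3 + 372*k**2 + 508*k + 240), as required.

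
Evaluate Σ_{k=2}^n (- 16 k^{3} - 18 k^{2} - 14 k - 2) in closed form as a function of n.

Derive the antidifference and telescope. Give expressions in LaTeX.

S(n) = - 4 n^{4} - 14 n^{3} - 20 n^{2} - 12 n + 50

Compute t_(k+1)/t_k: get (8*k**3 + 33*k**2 + 49*k + 25)/(8*k**3 + 9*k**2 + 7*k + 1).
Normal form (A,B,C) = (1, 1, k**3 + 9*k**2/8 + 7*k/8 + 1/8).
Set up (1)·f(k+1) − (1)·f(k) − (k**3 + 9*k**2/8 + 7*k/8 + 1/8) = 0.
From deg A=0, deg B=0, deg C=3: d=4.
Solving with deg f ≤ 4: f(k) = k*(2*k**3 - k**2 + k - 1)/8.
So s_k = (B(k−1)f/C)·t_k = (k*(2*k**3 - k**2 + k - 1)/(8*k**3 + 9*k**2 + 7*k + 1))·t_k = 2*k*(-2*k**3 + k**2 - k + 1).
s_(k+1) − s_k = -16*k**3 - 18*k**2 - 14*k - 2 = t_k.
Σ_(k=2)^n t_k = s_(n+1) − s_(2) = (-4*n**4 - 14*n**3 - 20*n**2 - 12*n - 2) − (-52), i.e. -4*n**4 - 14*n**3 - 20*n**2 - 12*n + 50.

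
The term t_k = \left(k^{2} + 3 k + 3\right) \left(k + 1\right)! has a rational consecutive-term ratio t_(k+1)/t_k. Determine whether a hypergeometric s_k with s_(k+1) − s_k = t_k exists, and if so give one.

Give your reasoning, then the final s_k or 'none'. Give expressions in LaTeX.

Step 1: r(k) = (k + 2)*(3*k + (k + 1)**2 + 6)/(k**2 + 3*k + 3).
Factor: A=k + 2; B=1; C=k**2 + 3*k + 3.
Set up (k + 2)·f(k+1) − (1)·f(k) − (k**2 + 3*k + 3) = 0.
Degrees (1,0,2) ⇒ d ≤ 1.
A polynomial solution: f(k) = k + 1.
Then R = B(k−1)f/C = (k + 1)/(k**2 + 3*k + 3), so s_k = R(k)·t_k = (k + 1)*factorial(k + 1).
s_(k+1) − s_k = (k**2 + 3*k + 3)*factorial(k + 1) = t_k.

s_k = \left(k + 1\right) \left(k + 1\right)!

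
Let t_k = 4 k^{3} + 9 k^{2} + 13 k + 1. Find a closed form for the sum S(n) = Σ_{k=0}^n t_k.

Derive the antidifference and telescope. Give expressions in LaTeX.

S(n) = n^{4} + 5 n^{3} + 12 n^{2} + 9 n + 1

Compute t_(k+1)/t_k: get (4*k**3 + 21*k**2 + 43*k + 27)/(4*k**3 + 9*k**2 + 13*k + 1).
Normal form (A,B,C) = (1, 1, k**3 + 9*k**2/4 + 13*k/4 + 1/4).
Solve (1)·f(k+1) − (1)·f(k) = k**3 + 9*k**2/4 + 13*k/4 + 1/4.
From deg A=0, deg B=0, deg C=3: d=4.
Coefficient equations give f(k) = k*(k**3 + k**2 + 3*k - 4)/4.
R(k) = B(k−1)·f(k)/C(k) = k*(k**3 + k**2 + 3*k - 4)/(4*k**3 + 9*k**2 + 13*k + 1); s_k = R·t_k = k*(k**3 + k**2 + 3*k - 4).
Δs = 4*k**3 + 9*k**2 + 13*k + 1, as required.
Evaluate: s_(n+1) = n**4 + 5*n**3 + 12*n**2 + 9*n + 1; subtract s_(0) = 0 ⇒ S(n) = n**4 + 5*n**3 + 12*n**2 + 9*n + 1.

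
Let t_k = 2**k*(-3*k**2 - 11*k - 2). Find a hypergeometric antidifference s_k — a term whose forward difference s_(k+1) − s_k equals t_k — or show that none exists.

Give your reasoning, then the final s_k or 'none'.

s_k = 2**k*(-3*k**2 + k + 2)

The ratio is 2*(3*k**2 + 17*k + 16)/(3*k**2 + 11*k + 2).
A = 2, B = 1, C = k**2 + 11*k/3 + 2/3.
f must satisfy (2)·f(k+1) − (1)·f(k) = k**2 + 11*k/3 + 2/3.
d = 2 from the (0,0,2) case.
Solving with deg f ≤ 2: f(k) = (k - 1)*(3*k + 2)/3.
Then R = B(k−1)f/C = (k - 1)*(3*k + 2)/(3*k**2 + 11*k + 2), so s_k = R(k)·t_k = 2**k*(-3*k**2 + k + 2).
s_(k+1) − s_k = 2**k*(-3*k**2 - 11*k - 2) = t_k.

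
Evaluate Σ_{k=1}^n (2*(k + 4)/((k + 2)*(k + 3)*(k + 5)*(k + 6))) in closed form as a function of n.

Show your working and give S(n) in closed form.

S(n) = n*(n + 9)/(18*(n**2 + 9*n + 18))

t_(k+1)/t_k = (k + 2)*(k + 5)**2/((k + 4)**2*(k + 7)).
So A=k + 2 and B=k + 7, with C=k**2 + 8*k + 16.
f must satisfy (k + 2)·f(k+1) − (k + 6)·f(k) = k**2 + 8*k + 16.
Degrees (1,1,2) ⇒ d ≤ 4.
Coefficient equations give f(k) = k*(k + 3)*(k + 4)*(k + 7)/20.
So s_k = (B(k−1)f/C)·t_k = (k*(k + 3)*(k + 6)*(k + 7)/(20*(k + 4)))·t_k = k*(k + 7)/(10*(k**2 + 7*k + 10)).
Δs = 2*(k + 4)/(k**4 + 16*k**3 + 91*k**2 + 216*k + 180), as required.
Evaluate: s_(n+1) = (n**2 + 9*n + 8)/(10*(n**2 + 9*n + 18)); subtract s_(1) = 2/45 ⇒ S(n) = n*(n + 9)/(18*(n**2 + 9*n + 18)).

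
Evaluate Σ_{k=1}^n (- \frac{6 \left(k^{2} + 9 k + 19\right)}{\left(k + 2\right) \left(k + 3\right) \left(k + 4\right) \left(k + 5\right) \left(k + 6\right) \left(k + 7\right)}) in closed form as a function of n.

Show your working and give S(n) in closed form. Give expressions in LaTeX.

S(n) = \frac{2 n \left(- n^{2} - 15 n - 71\right)}{105 \left(n^{3} + 15 n^{2} + 71 n + 105\right)}

The ratio is (k + 2)*(9*k + (k + 1)**2 + 28)/((k + 8)*(k**2 + 9*k + 19)).
So A=k + 2 and B=k + 8, with C=k**2 + 9*k + 19.
Need (k + 2)·f(k+1) − (k + 7)·f(k) = k**2 + 9*k + 19.
Bound: deg f ≤ 5.
A polynomial solution: f(k) = k*(k + 3)*(k + 5)*(k**2 + 12*k + 44)/144.
Certificate R = B(k−1)f/C = k*(k + 3)*(k + 5)*(k + 7)*(k**2 + 12*k + 44)/(144*(k**2 + 9*k + 19)) gives s_k = k*(-k**2 - 12*k - 44)/(24*(k**3 + 12*k**2 + 44*k + 48)).
Verify: 6*(-k**2 - 9*k - 19)/(k**6 + 27*k**5 + 295*k**4 + 1665*k**3 + 5104*k**2 + 8028*k + 5040) matches t_k.
Evaluate: s_(n+1) = (-n**3 - 15*n**2 - 71*n - 57)/(24*(n**3 + 15*n**2 + 71*n + 105)); subtract s_(1) = -19/840 ⇒ S(n) = 2*n*(-n**2 - 15*n - 71)/(105*(n**3 + 15*n**2 + 71*n + 105)).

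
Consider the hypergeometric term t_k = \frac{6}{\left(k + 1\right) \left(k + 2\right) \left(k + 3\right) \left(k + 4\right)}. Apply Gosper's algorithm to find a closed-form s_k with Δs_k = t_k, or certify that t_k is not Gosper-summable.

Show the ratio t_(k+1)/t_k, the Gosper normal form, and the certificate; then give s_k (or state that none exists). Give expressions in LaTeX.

s_k = \frac{k \left(k^{2} + 6 k + 11\right)}{3 \left(k + 1\right) \left(k + 2\right) \left(k + 3\right)}

Step 1: r(k) = (k + 1)/(k + 5).
Take A(k)=k + 1, B(k)=k + 5, C(k)=1.
Solve (k + 1)·f(k+1) − (k + 4)·f(k) = 1.
From deg A=1, deg B=1, deg C=0: d=3.
Match coefficients ⇒ f(k) = k*(k**2 + 6*k + 11)/18.
Get s_k = R·t_k = k*(k**2 + 6*k + 11)/(3*(k + 1)*(k + 2)*(k + 3)) with R(k) = B(k−1)f(k)/C(k) = k*(k + 4)*(k**2 + 6*k + 11)/18.
Δs = 6/(k**4 + 10*k**3 + 35*k**2 + 50*k + 24), as required.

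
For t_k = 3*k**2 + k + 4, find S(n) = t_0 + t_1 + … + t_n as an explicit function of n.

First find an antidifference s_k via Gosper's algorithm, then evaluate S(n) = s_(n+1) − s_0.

S(n) = n**3 + 2*n**2 + 5*n + 4

The ratio is (k + 3*(k + 1)**2 + 5)/(3*k**2 + k + 4).
A = 1, B = 1, C = k**2 + k/3 + 4/3.
Set up (1)·f(k+1) − (1)·f(k) − (k**2 + k/3 + 4/3) = 0.
From deg A=0, deg B=0, deg C=2: d=3.
A polynomial solution: f(k) = k*(k**2 - k + 4)/3.
R(k) = B(k−1)·f(k)/C(k) = k*(k**2 - k + 4)/(3*k**2 + k + 4); s_k = R·t_k = k*(k**2 - k + 4).
Verify: 3*k**2 + k + 4 matches t_k.
s_(n+1) = n**3 + 2*n**2 + 5*n + 4 and s_(0) = 0, so S(n) = n**3 + 2*n**2 + 5*n + 4.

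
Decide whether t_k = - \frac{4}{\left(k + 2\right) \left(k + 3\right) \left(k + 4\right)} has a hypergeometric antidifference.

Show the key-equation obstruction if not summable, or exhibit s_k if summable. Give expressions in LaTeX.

Compute t_(k+1)/t_k: get (k + 2)/(k + 5).
Take A(k)=k + 2, B(k)=k + 5, C(k)=1.
Need (k + 2)·f(k+1) − (k + 4)·f(k) = 1.
Degrees (1,1,0) ⇒ d ≤ 2.
A polynomial solution: f(k) = k*(k + 5)/12.
So s_k = (B(k−1)f/C)·t_k = (k*(k + 4)*(k + 5)/12)·t_k = k*(-k - 5)/(3*(k + 2)*(k + 3)).
Verify: -4/(k**3 + 9*k**2 + 26*k + 24) matches t_k.

Yes. s_k = \frac{k \left(- k - 5\right)}{3 \left(k + 2\right) \left(k + 3\right)}.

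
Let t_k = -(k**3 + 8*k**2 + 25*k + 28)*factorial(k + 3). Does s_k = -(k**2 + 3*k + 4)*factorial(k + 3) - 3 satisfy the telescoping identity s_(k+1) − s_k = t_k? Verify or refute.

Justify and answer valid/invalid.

s_(k+1) = -(3*k + (k + 1)**2 + 7)*factorial(k + 4) - 3
s_(k+1) − s_k = -(k**3 + 8*k**2 + 25*k + 28)*factorial(k + 3)
(s_(k+1) − s_k) − t_k = 0

valid; difference matches t_k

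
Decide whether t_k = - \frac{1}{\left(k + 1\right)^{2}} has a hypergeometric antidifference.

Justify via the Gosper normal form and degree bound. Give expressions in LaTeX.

The ratio is (k + 1)**2/(k + 2)**2.
So A=k**2 + 2*k + 1 and B=k**2 + 4*k + 4, with C=1.
Set up (k**2 + 2*k + 1)·f(k+1) − (k**2 + 2*k + 1)·f(k) − (1) = 0.
Degrees (2,2,0) ⇒ d ≤ 0.
Put f(k) = c0: A·f(k+1) − B(k−1)·f(k) − C = -1; need -1 = 0 — inconsistent ⇒ no f, not summable.

No; the coefficient equations for f are inconsistent.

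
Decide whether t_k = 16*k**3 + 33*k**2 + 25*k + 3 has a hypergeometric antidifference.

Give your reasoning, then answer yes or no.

r(k) = (16*k**3 + 81*k**2 + 139*k + 77)/(16*k**3 + 33*k**2 + 25*k + 3) after simplifying.
Normal form (A,B,C) = (1, 1, k**3 + 33*k**2/16 + 25*k/16 + 3/16).
Solve (1)·f(k+1) − (1)·f(k) = k**3 + 33*k**2/16 + 25*k/16 + 3/16.
d = 4 from the (0,0,3) case.
Coefficient equations give f(k) = k*(4*k**3 + 3*k**2 - 4)/16.
So s_k = (B(k−1)f/C)·t_k = (k*(4*k**3 + 3*k**2 - 4)/(16*k**3 + 33*k**2 + 25*k + 3))·t_k = k*(4*k**3 + 3*k**2 - 4).
Verify: 16*k**3 + 33*k**2 + 25*k + 3 matches t_k.

Yes. s_k = k*(4*k**3 + 3*k**2 - 4).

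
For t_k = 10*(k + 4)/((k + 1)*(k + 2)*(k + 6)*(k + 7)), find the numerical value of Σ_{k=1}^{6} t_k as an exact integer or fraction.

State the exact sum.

Σ = 225/728

Step 1: r(k) = (k + 1)*(k + 5)*(k + 6)/((k + 3)*(k + 4)*(k + 8)).
So A=k + 1 and B=k + 8, with C=k**4 + 16*k**3 + 95*k**2 + 248*k + 240.
Solve (k + 1)·f(k+1) − (k + 7)·f(k) = k**4 + 16*k**3 + 95*k**2 + 248*k + 240.
deg f ≤ 6 (via 1,1,4).
Solving with deg f ≤ 6: f(k) = k*(k + 2)*(k + 3)*(k + 4)*(k + 5)*(k + 7)/12.
So s_k = (B(k−1)f/C)·t_k = (k*(k + 2)*(k + 7)**2/(12*(k + 4)))·t_k = 5*k*(k + 7)/(6*(k**2 + 7*k + 6)).
s_(k+1) − s_k = 10*(k + 4)/(k**4 + 16*k**3 + 83*k**2 + 152*k + 84) = t_k.
Σ_(k=1)^(6) t_k = s_(7) − s_(1) = 245/312 − (10/21) = 225/728.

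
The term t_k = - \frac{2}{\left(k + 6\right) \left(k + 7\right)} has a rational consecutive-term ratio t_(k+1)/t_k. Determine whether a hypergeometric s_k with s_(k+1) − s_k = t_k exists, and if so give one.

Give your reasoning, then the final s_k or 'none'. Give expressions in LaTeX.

s_k = - \frac{k}{3 k + 18}

The ratio is (k + 6)/(k + 8).
So A=k + 6 and B=k + 8, with C=1.
Need (k + 6)·f(k+1) − (k + 7)·f(k) = 1.
Degrees (1,1,0) ⇒ d ≤ 1.
Coefficient equations give f(k) = k/6.
Then R = B(k−1)f/C = k*(k + 7)/6, so s_k = R(k)·t_k = -k/(3*k + 18).
Verify: -2/(k**2 + 13*k + 42) matches t_k.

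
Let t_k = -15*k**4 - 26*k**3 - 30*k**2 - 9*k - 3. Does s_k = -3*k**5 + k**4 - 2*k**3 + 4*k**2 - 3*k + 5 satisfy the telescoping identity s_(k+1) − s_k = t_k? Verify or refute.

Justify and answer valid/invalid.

valid; difference matches t_k

s_(k+1) = -3*k**5 - 14*k**4 - 28*k**3 - 26*k**2 - 12*k + 2
s_(k+1) − s_k = -15*k**4 - 26*k**3 - 30*k**2 - 9*k - 3
(s_(k+1) − s_k) − t_k = 0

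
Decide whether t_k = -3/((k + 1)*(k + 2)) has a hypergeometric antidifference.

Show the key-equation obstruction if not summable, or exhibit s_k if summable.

Yes. s_k = -3*k/(k + 1).

The ratio is (k + 1)/(k + 3).
Factor: A=k + 1; B=k + 3; C=1.
Solve (k + 1)·f(k+1) − (k + 2)·f(k) = 1.
From deg A=1, deg B=1, deg C=0: d=1.
Match coefficients ⇒ f(k) = k.
R(k) = B(k−1)·f(k)/C(k) = k*(k + 2); s_k = R·t_k = -3*k/(k + 1).
Verify: -3/(k**2 + 3*k + 2) matches t_k.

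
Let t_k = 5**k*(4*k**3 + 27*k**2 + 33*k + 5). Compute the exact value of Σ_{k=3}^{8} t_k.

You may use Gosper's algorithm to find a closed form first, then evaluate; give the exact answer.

r(k) = 5*(4*k**3 + 39*k**2 + 99*k + 69)/(4*k**3 + 27*k**2 + 33*k + 5) after simplifying.
Factor: A=5; B=1; C=k**3 + 27*k**2/4 + 33*k/4 + 5/4.
Need (5)·f(k+1) − (1)·f(k) = k**3 + 27*k**2/4 + 33*k/4 + 5/4.
Bound: deg f ≤ 3.
Coefficient equations give f(k) = k*(k**2 + 3*k - 3)/4.
So s_k = (B(k−1)f/C)·t_k = (k*(k**2 + 3*k - 3)/(4*k**3 + 27*k**2 + 33*k + 5))·t_k = 5**k*k*(k**2 + 3*k - 3).
Check: Δs_k = 5**k*(4*k**3 + 27*k**2 + 33*k + 5). ✓
Evaluate s at k=9 and k=3: 1845703125 and 5625; difference 1845697500.

Σ = 1845697500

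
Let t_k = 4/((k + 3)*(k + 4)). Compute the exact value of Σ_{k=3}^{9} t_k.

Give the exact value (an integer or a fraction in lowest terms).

t_(k+1)/t_k = (k + 3)/(k + 5).
Factor: A=k + 3; B=k + 5; C=1.
Need (k + 3)·f(k+1) − (k + 4)·f(k) = 1.
d = 1 from the (1,1,0) case.
A polynomial solution: f(k) = k/3.
Get s_k = R·t_k = 4*k/(3*(k + 3)) with R(k) = B(k−1)f(k)/C(k) = k*(k + 4)/3.
Verify: 4/(k**2 + 7*k + 12) matches t_k.
Telescoping: Σ = s_(10) − s_(3) = 40/39 − (2/3) = 14/39.

Σ = 14/39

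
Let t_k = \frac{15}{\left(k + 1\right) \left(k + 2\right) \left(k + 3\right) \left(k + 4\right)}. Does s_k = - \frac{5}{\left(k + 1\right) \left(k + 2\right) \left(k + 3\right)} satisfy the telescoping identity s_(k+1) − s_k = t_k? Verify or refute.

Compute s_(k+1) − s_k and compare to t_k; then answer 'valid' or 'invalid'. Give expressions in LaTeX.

s_(k+1) = -5/((k + 2)*(k + 3)*(k + 4))
s_(k+1) − s_k = 15/((k + 1)*(k + 2)*(k + 3)*(k + 4))
(s_(k+1) − s_k) − t_k = 0

valid; difference matches t_k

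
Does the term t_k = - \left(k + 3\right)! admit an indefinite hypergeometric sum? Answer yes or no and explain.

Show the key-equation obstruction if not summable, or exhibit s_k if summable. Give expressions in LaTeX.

Ratio r(k) = k + 4.
Normal form (A,B,C) = (k + 4, 1, 1).
Solve (k + 4)·f(k+1) − (1)·f(k) = 1.
deg f ≤ -1 (via 1,0,0).
Negative degree bound (-1): no f exists, t_k not Gosper-summable.

No; the degree bound rules out any f.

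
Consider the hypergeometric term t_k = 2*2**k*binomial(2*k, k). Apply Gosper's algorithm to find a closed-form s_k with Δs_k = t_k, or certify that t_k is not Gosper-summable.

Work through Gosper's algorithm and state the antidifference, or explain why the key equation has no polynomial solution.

Ratio r(k) = 4*(2*k + 1)/(k + 1).
Gosper form: A/B · C(k+1)/C(k) with A=8*k + 4, B=k + 1, C=1.
f must satisfy (8*k + 4)·f(k+1) − (k)·f(k) = 1.
Bound: deg f ≤ -1.
deg f ≤ -1 is impossible — no certificate.

no hypergeometric antidifference exists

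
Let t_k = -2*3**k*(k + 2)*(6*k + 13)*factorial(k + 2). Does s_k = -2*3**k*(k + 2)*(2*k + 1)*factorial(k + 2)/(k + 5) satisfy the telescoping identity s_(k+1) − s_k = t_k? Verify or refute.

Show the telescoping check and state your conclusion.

Invalid: residual 6*3**k*(6*k**3 + 55*k**2 + 149*k + 129)*factorial(k + 2)/((k + 5)*(k + 6)) ≠ 0.

s_(k+1) = -6*3**k*(k + 3)*(2*k + 3)*factorial(k + 3)/(k + 6)
s_(k+1) − s_k = -2*3**k*(6*k**4 + 73*k**3 + 316*k**2 + 589*k + 393)*factorial(k + 2)/((k + 5)*(k + 6))
(s_(k+1) − s_k) − t_k = 6*3**k*(6*k**3 + 55*k**2 + 149*k + 129)*factorial(k + 2)/((k + 5)*(k + 6))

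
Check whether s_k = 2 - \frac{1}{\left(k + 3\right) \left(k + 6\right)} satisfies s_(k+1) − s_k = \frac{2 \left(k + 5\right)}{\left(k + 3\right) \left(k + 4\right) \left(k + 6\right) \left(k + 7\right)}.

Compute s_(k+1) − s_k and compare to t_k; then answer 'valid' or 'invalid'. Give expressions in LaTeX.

Valid: the claim telescopes to t_k.

s_(k+1) = 2 - 1/((k + 4)*(k + 7))
s_(k+1) − s_k = 2*(k + 5)/(k**4 + 20*k**3 + 145*k**2 + 450*k + 504)
(s_(k+1) − s_k) − t_k = 0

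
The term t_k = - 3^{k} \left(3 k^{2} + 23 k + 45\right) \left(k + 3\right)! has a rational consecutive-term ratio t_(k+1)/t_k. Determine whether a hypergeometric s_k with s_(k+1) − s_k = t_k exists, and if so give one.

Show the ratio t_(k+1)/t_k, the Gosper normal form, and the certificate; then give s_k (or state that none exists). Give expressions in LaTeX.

s_k = - 3^{k} \left(k + 3\right) \left(k + 3\right)!

r(k) = 3*(3*k**3 + 41*k**2 + 187*k + 284)/(3*k**2 + 23*k + 45) after simplifying.
Take A(k)=3*k + 12, B(k)=1, C(k)=k**2 + 23*k/3 + 15.
Set up (3*k + 12)·f(k+1) − (1)·f(k) − (k**2 + 23*k/3 + 15) = 0.
d = 1 from the (1,0,2) case.
Solving with deg f ≤ 1: f(k) = (k + 3)/3.
So s_k = (B(k−1)f/C)·t_k = ((k + 3)/(3*k**2 + 23*k + 45))·t_k = -3**k*(k + 3)*factorial(k + 3).
s_(k+1) − s_k = -3**k*(3*k**2 + 23*k + 45)*factorial(k + 3) = t_k.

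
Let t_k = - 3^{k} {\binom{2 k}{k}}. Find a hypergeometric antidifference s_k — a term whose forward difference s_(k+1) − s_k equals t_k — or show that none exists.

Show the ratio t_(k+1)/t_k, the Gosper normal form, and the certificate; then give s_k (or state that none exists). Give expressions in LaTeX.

The ratio is 6*(2*k + 1)/(k + 1).
Take A(k)=12*k + 6, B(k)=k + 1, C(k)=1.
Solve (12*k + 6)·f(k+1) − (k)·f(k) = 1.
deg f ≤ -1 (via 1,1,0).
Negative degree bound (-1): no f exists, t_k not Gosper-summable.

none — t_k is not Gosper-summable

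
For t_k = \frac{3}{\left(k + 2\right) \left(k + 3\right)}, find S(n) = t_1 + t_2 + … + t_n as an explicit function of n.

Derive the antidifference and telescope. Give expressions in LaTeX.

The ratio is (k + 2)/(k + 4).
A = k + 2, B = k + 4, C = 1.
Set up (k + 2)·f(k+1) − (k + 3)·f(k) − (1) = 0.
d = 1 from the (1,1,0) case.
Match coefficients ⇒ f(k) = k/2.
So s_k = (B(k−1)f/C)·t_k = (k*(k + 3)/2)·t_k = 3*k/(2*(k + 2)).
Verify: 3/(k**2 + 5*k + 6) matches t_k.
Σ_(k=1)^n t_k = s_(n+1) − s_(1) = (3*(n + 1)/(2*(n + 3))) − (1/2), i.e. n/(n + 3).

S(n) = \frac{n}{n + 3}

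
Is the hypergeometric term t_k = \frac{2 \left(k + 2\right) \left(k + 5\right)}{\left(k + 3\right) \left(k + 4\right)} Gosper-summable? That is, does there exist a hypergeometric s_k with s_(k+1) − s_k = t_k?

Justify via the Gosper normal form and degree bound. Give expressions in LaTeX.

Yes. s_k = \frac{2 k \left(3 k + 7\right)}{3 \left(k + 3\right)}.

Step 1: r(k) = (k + 3)**2*(k + 6)/((k + 2)*(k + 5)**2).
Factor: A=k + 3; B=k + 5; C=k**2 + 7*k + 10.
f must satisfy (k + 3)·f(k+1) − (k + 4)·f(k) = k**2 + 7*k + 10.
deg f ≤ 2 (via 1,1,2).
Solving with deg f ≤ 2: f(k) = k*(3*k + 7)/3.
Get s_k = R·t_k = 2*k*(3*k + 7)/(3*(k + 3)) with R(k) = B(k−1)f(k)/C(k) = k*(k + 4)*(3*k + 7)/(3*(k + 2)*(k + 5)).
s_(k+1) − s_k = 2*(k**2 + 7*k + 10)/(k**2 + 7*k + 12) = t_k.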